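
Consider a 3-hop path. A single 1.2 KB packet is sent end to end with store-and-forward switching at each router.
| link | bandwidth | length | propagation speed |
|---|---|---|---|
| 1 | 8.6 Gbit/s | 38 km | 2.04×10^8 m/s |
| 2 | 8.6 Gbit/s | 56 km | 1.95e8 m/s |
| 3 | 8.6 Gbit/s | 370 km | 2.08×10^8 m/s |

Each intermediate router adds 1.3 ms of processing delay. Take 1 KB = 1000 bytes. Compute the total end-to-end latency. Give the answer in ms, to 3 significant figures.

4.86 ms

L = 9600 bits.
Transmission delay per hop = L/R = 9600/8600000000 = 0.00111628 ms; 3 hops → 0.00334884 ms.
Propagation delays (d/s per hop): 0.186275, 0.287179, 1.77885 ms; sum = 2.2523 ms.
Processing at 2 router(s): 2 × 1.3 ms = 2.6 ms.
End-to-end = 4.86 ms.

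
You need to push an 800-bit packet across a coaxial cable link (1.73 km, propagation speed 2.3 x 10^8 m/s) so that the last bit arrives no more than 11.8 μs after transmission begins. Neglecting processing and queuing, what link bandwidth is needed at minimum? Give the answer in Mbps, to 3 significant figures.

187 Mbps

Propagation delay = 1730 / 2.3e+08 = 7.52174 μs.
Transmission budget = 11.8 − 7.52174 = 4.27826 μs.
R ≥ L / t_tx = 800 bits / 4.27826e-06 s = 187 Mbps.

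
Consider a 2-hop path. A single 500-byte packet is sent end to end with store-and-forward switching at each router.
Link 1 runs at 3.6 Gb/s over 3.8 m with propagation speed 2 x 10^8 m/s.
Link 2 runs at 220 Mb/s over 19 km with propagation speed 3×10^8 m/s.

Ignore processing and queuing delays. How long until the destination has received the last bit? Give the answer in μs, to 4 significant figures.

L = 500 × 8 = 4000 bits.
Transmission delays (L/R per hop): 1.11111, 18.1818 μs; sum = 19.2929 μs.
Propagation delays (d/s per hop): 0.019, 63.3333 μs; sum = 63.3523 μs.
End-to-end = 82.65 μs.

82.65 μs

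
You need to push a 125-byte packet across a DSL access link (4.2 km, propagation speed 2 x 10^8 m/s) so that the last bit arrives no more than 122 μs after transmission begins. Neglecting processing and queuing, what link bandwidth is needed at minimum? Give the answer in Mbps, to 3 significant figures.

L = 1000 bits.
Propagation delay = 4200 / 200000000 = 21 μs.
Transmission budget = 122 − 21 = 101 μs.
R ≥ L / t_tx = 1000 bits / 0.000101 s = 9.90 Mbps.

9.90 Mbps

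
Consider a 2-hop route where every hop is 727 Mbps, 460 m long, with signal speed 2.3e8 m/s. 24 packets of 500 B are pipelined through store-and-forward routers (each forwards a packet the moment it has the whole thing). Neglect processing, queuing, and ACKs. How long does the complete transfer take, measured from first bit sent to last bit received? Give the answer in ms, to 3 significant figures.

0.142 ms

Per-hop transmission t_tx = L/R = 4000/727000000 = 0.00550206 ms.
Per-hop propagation t_prop = 460/2.3e+08 = 0.002 ms.
Pipeline fill: first packet needs 2·t_tx to clear all hops; remaining 23 packets each add one t_tx.
Total = (2+24-1)·t_tx + 2·t_prop = 25·0.00550206 + 2·0.002 = 0.142 ms.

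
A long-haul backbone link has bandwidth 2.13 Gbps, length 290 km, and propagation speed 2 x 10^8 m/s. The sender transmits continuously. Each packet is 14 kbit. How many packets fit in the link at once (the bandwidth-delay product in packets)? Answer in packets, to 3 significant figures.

Propagation delay = 290000 / 200000000 = 0.00145 s.
BDP = R × t_prop = 2130000000 × 0.00145 = 3088500 bits.
In packets of 14000 bits: 221 packets.

221 packets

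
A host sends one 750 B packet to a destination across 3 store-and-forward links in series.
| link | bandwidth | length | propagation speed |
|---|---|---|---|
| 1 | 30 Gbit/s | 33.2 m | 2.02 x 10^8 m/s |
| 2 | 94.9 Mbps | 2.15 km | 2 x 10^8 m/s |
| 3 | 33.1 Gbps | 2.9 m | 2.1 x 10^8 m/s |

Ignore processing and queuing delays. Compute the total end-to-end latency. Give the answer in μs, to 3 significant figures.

74.5 μs

L = 750 × 8 = 6000 bits.
Transmission delays (L/R per hop): 0.2, 63.2244, 0.181269 μs; sum = 63.6057 μs.
Propagation delays (d/s per hop): 0.164356, 10.75, 0.0138095 μs; sum = 10.9282 μs.
End-to-end = 74.5 μs.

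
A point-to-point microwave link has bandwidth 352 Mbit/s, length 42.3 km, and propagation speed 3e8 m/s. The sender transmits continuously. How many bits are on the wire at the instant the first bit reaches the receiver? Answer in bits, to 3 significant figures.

49600 bits

Propagation delay = 42300 / 300000000 = 0.000141 s.
BDP = R × t_prop = 352000000 × 0.000141 = 49632 bits.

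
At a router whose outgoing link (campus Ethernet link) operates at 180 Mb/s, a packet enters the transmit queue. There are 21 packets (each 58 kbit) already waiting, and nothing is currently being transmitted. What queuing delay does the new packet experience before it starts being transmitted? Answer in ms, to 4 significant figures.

6.767 ms

Each queued packet: L/R = 58000/180000000 = 0.322222 ms.
21 queued → 6.76667 ms.
Queuing delay = 6.767 ms.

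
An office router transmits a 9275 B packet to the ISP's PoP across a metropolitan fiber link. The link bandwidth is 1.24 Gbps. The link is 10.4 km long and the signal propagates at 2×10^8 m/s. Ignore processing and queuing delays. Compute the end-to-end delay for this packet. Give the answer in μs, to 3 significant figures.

L = 9275 × 8 = 74200 bits.
Transmission delay = L/R = 74200 / 1240000000 = 59.8387 μs.
Propagation delay = d/s = 10400 m / 200000000 m/s = 52 μs.
Total = 112 μs.

112 μs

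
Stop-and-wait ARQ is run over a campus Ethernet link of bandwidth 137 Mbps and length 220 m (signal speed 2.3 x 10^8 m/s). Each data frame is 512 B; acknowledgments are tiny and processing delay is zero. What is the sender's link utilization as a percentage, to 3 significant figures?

94.0 %

t_tx = L/R = 4096/137000000 = 2.98978e-05 s.
t_prop = 220/2.3e+08 = 9.56522e-07 s; RTT = 1.91304e-06 s.
Cycle = t_tx + RTT = 3.18109e-05 s.
Utilization = t_tx / cycle = 2.98978e-05/3.18109e-05 = 94.0 %.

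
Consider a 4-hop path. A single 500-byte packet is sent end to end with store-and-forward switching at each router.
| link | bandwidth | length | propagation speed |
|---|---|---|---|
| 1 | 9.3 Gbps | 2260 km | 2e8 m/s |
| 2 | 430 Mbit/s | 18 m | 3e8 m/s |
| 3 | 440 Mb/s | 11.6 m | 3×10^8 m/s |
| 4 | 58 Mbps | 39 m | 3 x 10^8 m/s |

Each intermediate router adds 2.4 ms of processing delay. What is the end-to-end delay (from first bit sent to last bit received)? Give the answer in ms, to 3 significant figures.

L = 500 × 8 = 4000 bits.
Transmission delays (L/R per hop): 0.000430108, 0.00930233, 0.00909091, 0.0689655 ms; sum = 0.0877889 ms.
Propagation delays (d/s per hop): 11.3, 6e-05, 3.86667e-05, 0.00013 ms; sum = 11.3002 ms.
Processing at 3 router(s): 3 × 2.4 ms = 7.2 ms.
End-to-end = 18.6 ms.

18.6 ms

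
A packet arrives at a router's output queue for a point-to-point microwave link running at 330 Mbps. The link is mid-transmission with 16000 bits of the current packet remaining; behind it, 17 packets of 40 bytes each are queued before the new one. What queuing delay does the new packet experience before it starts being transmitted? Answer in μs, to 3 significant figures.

65.0 μs

Each queued packet: L/R = 320/330000000 = 0.969697 μs.
17 queued → 16.4848 μs.
Plus remaining 16000 bits of current packet: 48.4848 μs.
Queuing delay = 65.0 μs.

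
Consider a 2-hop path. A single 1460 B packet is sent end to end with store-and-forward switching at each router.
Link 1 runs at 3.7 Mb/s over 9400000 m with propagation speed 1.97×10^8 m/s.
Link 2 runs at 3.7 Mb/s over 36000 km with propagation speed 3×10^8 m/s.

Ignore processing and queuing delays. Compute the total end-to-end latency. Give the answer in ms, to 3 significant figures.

L = 1460 × 8 = 11680 bits.
Transmission delay per hop = L/R = 11680/3700000 = 3.15676 ms; 2 hops → 6.31351 ms.
Propagation delays (d/s per hop): 47.7157, 120 ms; sum = 167.716 ms.
End-to-end = 174 ms.

174 ms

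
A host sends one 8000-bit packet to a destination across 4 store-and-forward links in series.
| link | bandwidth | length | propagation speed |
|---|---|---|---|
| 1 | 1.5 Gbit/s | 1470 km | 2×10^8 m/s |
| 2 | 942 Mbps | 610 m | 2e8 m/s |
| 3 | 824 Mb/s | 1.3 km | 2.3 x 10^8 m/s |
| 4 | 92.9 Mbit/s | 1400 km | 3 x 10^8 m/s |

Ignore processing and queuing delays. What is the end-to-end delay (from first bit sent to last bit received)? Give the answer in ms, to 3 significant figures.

12.1 ms

Transmission delays (L/R per hop): 0.00533333, 0.00849257, 0.00970874, 0.0861141 ms; sum = 0.109649 ms.
Propagation delays (d/s per hop): 7.35, 0.00305, 0.00565217, 4.66667 ms; sum = 12.0254 ms.
End-to-end = 12.1 ms.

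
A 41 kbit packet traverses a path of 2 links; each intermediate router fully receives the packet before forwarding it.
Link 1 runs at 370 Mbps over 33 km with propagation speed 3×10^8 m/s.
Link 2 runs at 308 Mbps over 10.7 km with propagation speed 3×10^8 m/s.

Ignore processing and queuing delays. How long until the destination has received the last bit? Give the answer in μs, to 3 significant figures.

L = 41000 bits.
Transmission delays (L/R per hop): 110.811, 133.117 μs; sum = 243.928 μs.
Propagation delays (d/s per hop): 110, 35.6667 μs; sum = 145.667 μs.
End-to-end = 390 μs.

390 μs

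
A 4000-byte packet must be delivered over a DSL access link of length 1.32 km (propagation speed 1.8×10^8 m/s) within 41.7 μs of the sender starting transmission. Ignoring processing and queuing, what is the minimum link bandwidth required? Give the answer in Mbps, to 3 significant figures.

L = 32000 bits.
Propagation delay = 1320 / 180000000 = 7.33333 μs.
Transmission budget = 41.7 − 7.33333 = 34.3667 μs.
R ≥ L / t_tx = 32000 bits / 3.43667e-05 s = 931 Mbps.

931 Mbps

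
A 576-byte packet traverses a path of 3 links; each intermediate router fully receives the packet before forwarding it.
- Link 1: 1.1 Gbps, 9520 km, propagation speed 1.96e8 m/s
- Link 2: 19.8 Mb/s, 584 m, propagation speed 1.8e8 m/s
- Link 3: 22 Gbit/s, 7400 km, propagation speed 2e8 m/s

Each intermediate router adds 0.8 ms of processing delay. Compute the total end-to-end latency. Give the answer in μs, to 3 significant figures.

L = 576 × 8 = 4608 bits.
Transmission delays (L/R per hop): 4.18909, 232.727, 0.209455 μs; sum = 237.126 μs.
Propagation delays (d/s per hop): 48571.4, 3.24444, 37000 μs; sum = 85574.7 μs.
Processing at 2 router(s): 2 × 0.8 ms = 1600 μs.
End-to-end = 87400 μs.

87400 μs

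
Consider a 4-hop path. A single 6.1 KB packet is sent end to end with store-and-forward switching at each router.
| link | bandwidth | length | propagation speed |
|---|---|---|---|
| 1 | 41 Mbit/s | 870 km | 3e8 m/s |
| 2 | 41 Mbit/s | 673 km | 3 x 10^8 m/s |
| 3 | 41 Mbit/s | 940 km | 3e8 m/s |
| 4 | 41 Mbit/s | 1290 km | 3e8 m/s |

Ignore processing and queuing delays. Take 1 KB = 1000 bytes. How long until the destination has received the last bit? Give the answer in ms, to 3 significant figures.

L = 48800 bits.
Transmission delay per hop = L/R = 48800/41000000 = 1.19024 ms; 4 hops → 4.76098 ms.
Propagation delays (d/s per hop): 2.9, 2.24333, 3.13333, 4.3 ms; sum = 12.5767 ms.
End-to-end = 17.3 ms.

17.3 ms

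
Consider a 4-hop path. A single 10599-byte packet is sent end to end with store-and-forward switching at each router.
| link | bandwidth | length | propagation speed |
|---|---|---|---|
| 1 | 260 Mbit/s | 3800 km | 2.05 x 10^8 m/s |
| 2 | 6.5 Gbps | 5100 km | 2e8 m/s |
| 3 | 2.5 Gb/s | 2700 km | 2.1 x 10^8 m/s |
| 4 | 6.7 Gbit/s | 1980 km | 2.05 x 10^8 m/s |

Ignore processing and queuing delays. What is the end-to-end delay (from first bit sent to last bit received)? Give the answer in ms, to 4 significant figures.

L = 10599 × 8 = 84792 bits.
Transmission delays (L/R per hop): 0.326123, 0.0130449, 0.0339168, 0.0126555 ms; sum = 0.38574 ms.
Propagation delays (d/s per hop): 18.5366, 25.5, 12.8571, 9.65854 ms; sum = 66.5523 ms.
End-to-end = 66.94 ms.

66.94 ms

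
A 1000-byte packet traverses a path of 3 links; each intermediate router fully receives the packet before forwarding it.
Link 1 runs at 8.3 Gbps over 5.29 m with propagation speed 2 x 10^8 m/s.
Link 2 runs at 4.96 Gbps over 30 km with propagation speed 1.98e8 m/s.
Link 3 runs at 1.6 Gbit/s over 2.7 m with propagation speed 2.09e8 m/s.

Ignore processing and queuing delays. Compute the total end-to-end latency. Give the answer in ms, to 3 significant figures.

L = 1000 × 8 = 8000 bits.
Transmission delays (L/R per hop): 0.000963855, 0.0016129, 0.005 ms; sum = 0.00757676 ms.
Propagation delays (d/s per hop): 2.645e-05, 0.151515, 1.29187e-05 ms; sum = 0.151555 ms.
End-to-end = 0.159 ms.

0.159 ms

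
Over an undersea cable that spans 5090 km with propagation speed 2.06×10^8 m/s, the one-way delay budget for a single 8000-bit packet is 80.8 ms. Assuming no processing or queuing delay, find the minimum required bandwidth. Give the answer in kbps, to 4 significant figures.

Propagation delay = 5090000 / 206000000 = 24.7087 ms.
Transmission budget = 80.8 − 24.7087 = 56.0913 ms.
R ≥ L / t_tx = 8000 bits / 0.0560913 s = 142.6 kbps.

142.6 kbps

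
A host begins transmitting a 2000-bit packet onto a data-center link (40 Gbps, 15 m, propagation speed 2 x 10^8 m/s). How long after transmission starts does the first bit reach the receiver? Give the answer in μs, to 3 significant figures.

0.0750 μs

First bit experiences only propagation delay: d/s = 15/200000000 = 0.0750 μs.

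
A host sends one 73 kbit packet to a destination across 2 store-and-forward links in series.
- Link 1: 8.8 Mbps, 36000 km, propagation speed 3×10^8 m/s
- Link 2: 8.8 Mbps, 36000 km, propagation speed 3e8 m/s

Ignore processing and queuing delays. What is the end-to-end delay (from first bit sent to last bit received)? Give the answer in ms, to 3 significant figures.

257 ms

L = 73000 bits.
Transmission delay per hop = L/R = 73000/8800000 = 8.29545 ms; 2 hops → 16.5909 ms.
Propagation delays (d/s per hop): 120, 120 ms; sum = 240 ms.
End-to-end = 257 ms.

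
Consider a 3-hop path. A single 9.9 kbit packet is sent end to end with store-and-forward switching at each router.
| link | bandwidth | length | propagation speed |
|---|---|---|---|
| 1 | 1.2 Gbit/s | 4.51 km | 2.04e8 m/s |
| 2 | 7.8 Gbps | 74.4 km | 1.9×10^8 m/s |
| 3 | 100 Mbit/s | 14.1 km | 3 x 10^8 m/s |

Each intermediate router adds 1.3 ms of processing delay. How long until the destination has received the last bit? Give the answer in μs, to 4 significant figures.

L = 9900 bits.
Transmission delays (L/R per hop): 8.25, 1.26923, 99 μs; sum = 108.519 μs.
Propagation delays (d/s per hop): 22.1078, 391.579, 47 μs; sum = 460.687 μs.
Processing at 2 router(s): 2 × 1.3 ms = 2600 μs.
End-to-end = 3169 μs.

3169 μs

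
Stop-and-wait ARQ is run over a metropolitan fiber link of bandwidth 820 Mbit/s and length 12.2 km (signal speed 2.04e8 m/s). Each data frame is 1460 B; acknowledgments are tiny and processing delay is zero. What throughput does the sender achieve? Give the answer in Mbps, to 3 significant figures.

87.3 Mbps

t_tx = L/R = 11680/820000000 = 1.42439e-05 s.
t_prop = 12200/204000000 = 5.98039e-05 s; RTT = 0.000119608 s.
Cycle = t_tx + RTT = 0.000133852 s.
Throughput = L / cycle = 11680 / 0.000133852 = 87.3 Mbps.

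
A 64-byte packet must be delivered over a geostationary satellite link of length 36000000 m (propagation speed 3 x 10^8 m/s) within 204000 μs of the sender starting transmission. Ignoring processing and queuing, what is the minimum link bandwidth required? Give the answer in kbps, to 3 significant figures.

6.10 kbps

L = 512 bits.
Propagation delay = 36000000 / 300000000 = 120000 μs.
Transmission budget = 204000 − 120000 = 84000 μs.
R ≥ L / t_tx = 512 bits / 0.084 s = 6.10 kbps.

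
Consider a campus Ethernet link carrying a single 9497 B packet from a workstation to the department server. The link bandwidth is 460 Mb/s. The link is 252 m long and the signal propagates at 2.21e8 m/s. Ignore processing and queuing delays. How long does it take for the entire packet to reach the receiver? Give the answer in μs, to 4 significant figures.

166.3 μs

L = 9497 × 8 = 75976 bits.
Transmission delay = L/R = 75976 / 460000000 = 165.165 μs.
Propagation delay = d/s = 252 m / 221000000 m/s = 1.14027 μs.
Total = 166.3 μs.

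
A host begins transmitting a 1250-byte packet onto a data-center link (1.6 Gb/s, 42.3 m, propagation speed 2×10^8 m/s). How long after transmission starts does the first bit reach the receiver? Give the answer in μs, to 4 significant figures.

0.2115 μs

First bit experiences only propagation delay: d/s = 42.3/200000000 = 0.2115 μs.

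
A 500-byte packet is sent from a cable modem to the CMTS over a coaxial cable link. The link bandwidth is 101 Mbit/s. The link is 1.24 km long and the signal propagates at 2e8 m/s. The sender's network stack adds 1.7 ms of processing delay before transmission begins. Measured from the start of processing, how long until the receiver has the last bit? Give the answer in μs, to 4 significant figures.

1746 μs

L = 500 × 8 = 4000 bits.
Transmission delay = L/R = 4000 / 101000000 = 39.604 μs.
Propagation delay = d/s = 1240 m / 200000000 m/s = 6.2 μs.
Plus processing delay 1.7 ms = 1700 μs.
Total = 1746 μs.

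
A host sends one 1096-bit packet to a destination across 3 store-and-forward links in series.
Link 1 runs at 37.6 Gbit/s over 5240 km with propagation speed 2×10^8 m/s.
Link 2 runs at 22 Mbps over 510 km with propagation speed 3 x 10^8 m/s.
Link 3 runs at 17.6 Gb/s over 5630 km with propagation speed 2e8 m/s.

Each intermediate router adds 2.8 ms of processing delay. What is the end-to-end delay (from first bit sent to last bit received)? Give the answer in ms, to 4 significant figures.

61.70 ms

Transmission delays (L/R per hop): 2.91489e-05, 0.0498182, 6.22727e-05 ms; sum = 0.0499096 ms.
Propagation delays (d/s per hop): 26.2, 1.7, 28.15 ms; sum = 56.05 ms.
Processing at 2 router(s): 2 × 2.8 ms = 5.6 ms.
End-to-end = 61.70 ms.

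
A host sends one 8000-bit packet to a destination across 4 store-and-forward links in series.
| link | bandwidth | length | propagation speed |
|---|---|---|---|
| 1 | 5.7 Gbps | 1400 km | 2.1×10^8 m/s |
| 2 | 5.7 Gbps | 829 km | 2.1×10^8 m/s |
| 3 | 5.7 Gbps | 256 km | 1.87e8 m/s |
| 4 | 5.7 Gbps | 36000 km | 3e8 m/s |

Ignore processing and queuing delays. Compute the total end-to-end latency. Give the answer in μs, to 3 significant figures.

132000 μs

Transmission delay per hop = L/R = 8000/5700000000 = 1.40351 μs; 4 hops → 5.61404 μs.
Propagation delays (d/s per hop): 6666.67, 3947.62, 1368.98, 120000 μs; sum = 131983 μs.
End-to-end = 132000 μs.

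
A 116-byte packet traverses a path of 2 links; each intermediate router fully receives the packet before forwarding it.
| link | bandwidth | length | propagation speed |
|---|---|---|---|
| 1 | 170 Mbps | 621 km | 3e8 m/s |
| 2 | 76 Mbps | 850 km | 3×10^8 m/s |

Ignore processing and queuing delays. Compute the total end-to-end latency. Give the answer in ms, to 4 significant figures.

L = 116 × 8 = 928 bits.
Transmission delays (L/R per hop): 0.00545882, 0.0122105 ms; sum = 0.0176693 ms.
Propagation delays (d/s per hop): 2.07, 2.83333 ms; sum = 4.90333 ms.
End-to-end = 4.921 ms.

4.921 ms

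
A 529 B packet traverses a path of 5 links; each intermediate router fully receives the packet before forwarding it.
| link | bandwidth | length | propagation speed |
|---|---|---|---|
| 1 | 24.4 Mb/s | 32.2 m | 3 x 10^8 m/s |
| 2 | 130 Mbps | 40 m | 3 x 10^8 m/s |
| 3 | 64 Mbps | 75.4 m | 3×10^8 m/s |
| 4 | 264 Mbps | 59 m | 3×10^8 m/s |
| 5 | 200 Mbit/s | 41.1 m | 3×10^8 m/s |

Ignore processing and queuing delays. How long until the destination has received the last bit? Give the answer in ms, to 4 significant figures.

L = 529 × 8 = 4232 bits.
Transmission delays (L/R per hop): 0.173443, 0.0325538, 0.066125, 0.0160303, 0.02116 ms; sum = 0.309312 ms.
Propagation delays (d/s per hop): 0.000107333, 0.000133333, 0.000251333, 0.000196667, 0.000137 ms; sum = 0.000825667 ms.
End-to-end = 0.3101 ms.

0.3101 ms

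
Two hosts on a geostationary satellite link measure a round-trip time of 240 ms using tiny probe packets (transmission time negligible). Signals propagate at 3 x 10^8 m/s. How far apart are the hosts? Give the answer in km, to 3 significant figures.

36000 km

One-way propagation = RTT/2 = 120 ms.
d = s × t = 300000000 × 0.12 = 36000 km.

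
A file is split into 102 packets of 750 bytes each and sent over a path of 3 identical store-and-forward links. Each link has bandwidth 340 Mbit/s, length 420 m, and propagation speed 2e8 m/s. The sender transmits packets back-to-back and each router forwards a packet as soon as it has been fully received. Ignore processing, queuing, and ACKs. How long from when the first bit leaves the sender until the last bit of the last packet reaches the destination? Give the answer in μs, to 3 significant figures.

1840 μs

Per-hop transmission t_tx = L/R = 6000/340000000 = 17.6471 μs.
Per-hop propagation t_prop = 420/200000000 = 2.1 μs.
Pipeline fill: first packet needs 3·t_tx to clear all hops; remaining 101 packets each add one t_tx.
Total = (3+102-1)·t_tx + 3·t_prop = 104·17.6471 + 3·2.1 = 1840 μs.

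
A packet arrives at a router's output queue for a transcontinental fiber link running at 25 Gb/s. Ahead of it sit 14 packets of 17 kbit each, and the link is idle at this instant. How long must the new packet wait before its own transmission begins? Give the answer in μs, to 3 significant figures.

9.52 μs

Each queued packet: L/R = 17000/25000000000 = 0.68 μs.
14 queued → 9.52 μs.
Queuing delay = 9.52 μs.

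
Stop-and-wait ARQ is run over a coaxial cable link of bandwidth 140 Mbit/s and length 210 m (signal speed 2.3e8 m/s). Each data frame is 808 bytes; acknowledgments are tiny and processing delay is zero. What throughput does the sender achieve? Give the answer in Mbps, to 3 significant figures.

135 Mbps

t_tx = L/R = 6464/140000000 = 4.61714e-05 s.
t_prop = 210/2.3e+08 = 9.13043e-07 s; RTT = 1.82609e-06 s.
Cycle = t_tx + RTT = 4.79975e-05 s.
Throughput = L / cycle = 6464 / 4.79975e-05 = 135 Mbps.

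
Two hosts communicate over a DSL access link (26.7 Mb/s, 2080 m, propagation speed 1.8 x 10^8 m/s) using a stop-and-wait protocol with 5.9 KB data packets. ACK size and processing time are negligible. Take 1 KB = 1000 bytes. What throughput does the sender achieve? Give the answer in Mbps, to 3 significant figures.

26.4 Mbps

t_tx = L/R = 47200/26700000 = 0.00176779 s.
t_prop = 2080/180000000 = 1.15556e-05 s; RTT = 2.31111e-05 s.
Cycle = t_tx + RTT = 0.0017909 s.
Throughput = L / cycle = 47200 / 0.0017909 = 26.4 Mbps.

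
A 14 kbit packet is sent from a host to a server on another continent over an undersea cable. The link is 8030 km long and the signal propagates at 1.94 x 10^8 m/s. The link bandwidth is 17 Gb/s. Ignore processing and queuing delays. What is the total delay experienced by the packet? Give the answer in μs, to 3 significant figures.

41400 μs

L = 14000 bits.
Transmission delay = L/R = 14000 / 17000000000 = 0.823529 μs.
Propagation delay = d/s = 8030000 m / 194000000 m/s = 41391.8 μs.
Total = 41400 μs.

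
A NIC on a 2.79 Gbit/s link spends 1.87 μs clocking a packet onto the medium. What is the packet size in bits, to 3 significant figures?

5220 bits

L = R × t_tx = 2790000000 b/s × 1.87e-06 s = 5217.3 bits.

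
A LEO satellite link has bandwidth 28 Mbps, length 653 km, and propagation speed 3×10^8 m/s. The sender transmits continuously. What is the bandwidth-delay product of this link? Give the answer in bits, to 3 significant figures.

Propagation delay = 653000 / 300000000 = 0.00217667 s.
BDP = R × t_prop = 28000000 × 0.00217667 = 60946.7 bits.

60900 bits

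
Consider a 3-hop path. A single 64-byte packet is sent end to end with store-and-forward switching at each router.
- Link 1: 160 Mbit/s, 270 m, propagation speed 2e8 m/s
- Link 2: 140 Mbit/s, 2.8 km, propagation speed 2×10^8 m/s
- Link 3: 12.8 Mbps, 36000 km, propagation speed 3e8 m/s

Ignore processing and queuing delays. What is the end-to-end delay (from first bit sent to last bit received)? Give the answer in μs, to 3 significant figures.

L = 64 × 8 = 512 bits.
Transmission delays (L/R per hop): 3.2, 3.65714, 40 μs; sum = 46.8571 μs.
Propagation delays (d/s per hop): 1.35, 14, 120000 μs; sum = 120015 μs.
End-to-end = 120000 μs.

120000 μs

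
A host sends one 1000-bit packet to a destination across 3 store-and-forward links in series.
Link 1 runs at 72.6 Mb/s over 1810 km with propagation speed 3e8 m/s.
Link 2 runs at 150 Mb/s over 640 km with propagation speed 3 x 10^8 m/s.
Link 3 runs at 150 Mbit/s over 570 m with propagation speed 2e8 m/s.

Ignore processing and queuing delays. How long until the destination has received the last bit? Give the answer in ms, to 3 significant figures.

8.20 ms

Transmission delays (L/R per hop): 0.0137741, 0.00666667, 0.00666667 ms; sum = 0.0271074 ms.
Propagation delays (d/s per hop): 6.03333, 2.13333, 0.00285 ms; sum = 8.16952 ms.
End-to-end = 8.20 ms.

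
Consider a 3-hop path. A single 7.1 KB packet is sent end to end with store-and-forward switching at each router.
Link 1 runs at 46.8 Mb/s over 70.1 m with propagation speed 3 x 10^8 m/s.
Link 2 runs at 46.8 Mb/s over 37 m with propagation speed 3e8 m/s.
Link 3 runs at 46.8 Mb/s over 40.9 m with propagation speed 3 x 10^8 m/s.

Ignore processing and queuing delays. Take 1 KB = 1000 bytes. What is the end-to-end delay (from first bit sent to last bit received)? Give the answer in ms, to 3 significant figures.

L = 56800 bits.
Transmission delay per hop = L/R = 56800/46800000 = 1.21368 ms; 3 hops → 3.64103 ms.
Propagation delays (d/s per hop): 0.000233667, 0.000123333, 0.000136333 ms; sum = 0.000493333 ms.
End-to-end = 3.64 ms.

3.64 ms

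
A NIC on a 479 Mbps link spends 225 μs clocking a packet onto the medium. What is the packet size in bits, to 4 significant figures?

107800 bits

L = R × t_tx = 479000000 b/s × 0.000225 s = 107775 bits.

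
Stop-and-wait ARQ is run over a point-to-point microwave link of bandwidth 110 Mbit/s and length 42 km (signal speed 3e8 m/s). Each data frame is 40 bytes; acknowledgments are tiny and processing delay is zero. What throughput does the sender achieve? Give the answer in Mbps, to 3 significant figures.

t_tx = L/R = 320/110000000 = 2.90909e-06 s.
t_prop = 42000/300000000 = 0.00014 s; RTT = 0.00028 s.
Cycle = t_tx + RTT = 0.000282909 s.
Throughput = L / cycle = 320 / 0.000282909 = 1.13 Mbps.

1.13 Mbps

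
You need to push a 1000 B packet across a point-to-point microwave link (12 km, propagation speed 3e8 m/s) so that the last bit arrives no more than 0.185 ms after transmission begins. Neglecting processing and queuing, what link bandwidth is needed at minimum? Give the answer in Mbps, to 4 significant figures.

55.17 Mbps

L = 8000 bits.
Propagation delay = 12000 / 300000000 = 0.04 ms.
Transmission budget = 0.185 − 0.04 = 0.145 ms.
R ≥ L / t_tx = 8000 bits / 0.000145 s = 55.17 Mbps.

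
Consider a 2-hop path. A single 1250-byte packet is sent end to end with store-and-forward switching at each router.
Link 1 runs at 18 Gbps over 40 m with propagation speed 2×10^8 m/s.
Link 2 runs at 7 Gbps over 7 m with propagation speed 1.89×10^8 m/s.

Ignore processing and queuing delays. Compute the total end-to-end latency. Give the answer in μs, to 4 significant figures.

L = 1250 × 8 = 10000 bits.
Transmission delays (L/R per hop): 0.555556, 1.42857 μs; sum = 1.98413 μs.
Propagation delays (d/s per hop): 0.2, 0.037037 μs; sum = 0.237037 μs.
End-to-end = 2.221 μs.

2.221 μs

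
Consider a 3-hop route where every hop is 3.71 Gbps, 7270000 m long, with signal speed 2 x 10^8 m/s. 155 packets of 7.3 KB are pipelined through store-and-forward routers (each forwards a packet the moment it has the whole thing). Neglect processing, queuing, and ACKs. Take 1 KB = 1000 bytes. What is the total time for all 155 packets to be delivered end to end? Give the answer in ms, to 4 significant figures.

111.5 ms

Per-hop transmission t_tx = L/R = 58400/3710000000 = 0.0157412 ms.
Per-hop propagation t_prop = 7270000/200000000 = 36.35 ms.
Pipeline fill: first packet needs 3·t_tx to clear all hops; remaining 154 packets each add one t_tx.
Total = (3+155-1)·t_tx + 3·t_prop = 157·0.0157412 + 3·36.35 = 111.5 ms.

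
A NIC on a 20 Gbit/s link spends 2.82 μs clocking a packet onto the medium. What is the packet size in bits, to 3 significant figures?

56400 bits

L = R × t_tx = 20000000000 b/s × 2.82e-06 s = 56400 bits.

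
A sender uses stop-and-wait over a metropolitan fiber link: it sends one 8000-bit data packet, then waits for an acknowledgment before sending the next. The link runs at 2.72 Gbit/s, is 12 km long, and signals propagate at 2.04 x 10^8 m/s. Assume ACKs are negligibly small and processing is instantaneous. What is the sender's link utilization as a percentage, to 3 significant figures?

2.44 %

t_tx = L/R = 8000/2720000000 = 2.94118e-06 s.
t_prop = 12000/204000000 = 5.88235e-05 s; RTT = 0.000117647 s.
Cycle = t_tx + RTT = 0.000120588 s.
Utilization = t_tx / cycle = 2.94118e-06/0.000120588 = 2.44 %.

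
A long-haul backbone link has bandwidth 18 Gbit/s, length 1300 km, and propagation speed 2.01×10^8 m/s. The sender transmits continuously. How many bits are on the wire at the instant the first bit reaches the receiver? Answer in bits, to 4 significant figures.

116400000 bits

Propagation delay = 1300000 / 2.01e+08 = 0.00646766 s.
BDP = R × t_prop = 18000000000 × 0.00646766 = 116418000 bits.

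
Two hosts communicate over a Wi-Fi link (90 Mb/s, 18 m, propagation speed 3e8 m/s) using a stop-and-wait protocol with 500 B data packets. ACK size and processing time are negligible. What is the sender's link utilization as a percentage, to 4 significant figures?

t_tx = L/R = 4000/90000000 = 4.44444e-05 s.
t_prop = 18/300000000 = 6e-08 s; RTT = 1.2e-07 s.
Cycle = t_tx + RTT = 4.45644e-05 s.
Utilization = t_tx / cycle = 4.44444e-05/4.45644e-05 = 99.73 %.

99.73 %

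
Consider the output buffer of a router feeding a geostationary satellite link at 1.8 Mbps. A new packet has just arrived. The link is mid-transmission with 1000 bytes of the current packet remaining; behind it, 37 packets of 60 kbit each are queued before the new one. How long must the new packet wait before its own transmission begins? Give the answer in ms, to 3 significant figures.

Each queued packet: L/R = 60000/1800000 = 33.3333 ms.
37 queued → 1233.33 ms.
Plus remaining 8000 bits of current packet: 4.44444 ms.
Queuing delay = 1240 ms.

1240 ms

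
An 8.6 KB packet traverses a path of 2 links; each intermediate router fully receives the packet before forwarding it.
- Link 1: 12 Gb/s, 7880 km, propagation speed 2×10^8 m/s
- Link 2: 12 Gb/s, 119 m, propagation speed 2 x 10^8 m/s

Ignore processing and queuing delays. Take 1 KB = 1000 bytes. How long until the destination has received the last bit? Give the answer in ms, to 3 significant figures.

39.4 ms

L = 68800 bits.
Transmission delay per hop = L/R = 68800/12000000000 = 0.00573333 ms; 2 hops → 0.0114667 ms.
Propagation delays (d/s per hop): 39.4, 0.000595 ms; sum = 39.4006 ms.
End-to-end = 39.4 ms.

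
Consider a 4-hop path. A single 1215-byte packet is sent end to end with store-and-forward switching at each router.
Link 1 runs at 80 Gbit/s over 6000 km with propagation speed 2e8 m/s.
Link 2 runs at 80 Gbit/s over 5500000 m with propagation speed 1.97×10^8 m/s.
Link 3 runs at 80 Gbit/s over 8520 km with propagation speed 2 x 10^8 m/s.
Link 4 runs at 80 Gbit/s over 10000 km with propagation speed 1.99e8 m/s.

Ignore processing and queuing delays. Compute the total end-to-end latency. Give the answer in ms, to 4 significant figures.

150.8 ms

L = 1215 × 8 = 9720 bits.
Transmission delay per hop = L/R = 9720/80000000000 = 0.0001215 ms; 4 hops → 0.000486 ms.
Propagation delays (d/s per hop): 30, 27.9188, 42.6, 50.2513 ms; sum = 150.77 ms.
End-to-end = 150.8 ms.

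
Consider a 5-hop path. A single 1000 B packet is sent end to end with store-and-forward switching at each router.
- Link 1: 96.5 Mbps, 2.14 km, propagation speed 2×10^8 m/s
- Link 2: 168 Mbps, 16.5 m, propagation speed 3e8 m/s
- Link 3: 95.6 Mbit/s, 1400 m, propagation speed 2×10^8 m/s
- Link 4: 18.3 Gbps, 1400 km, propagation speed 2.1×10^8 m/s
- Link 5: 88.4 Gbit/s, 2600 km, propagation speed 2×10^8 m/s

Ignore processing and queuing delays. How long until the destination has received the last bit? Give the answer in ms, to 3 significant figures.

L = 1000 × 8 = 8000 bits.
Transmission delays (L/R per hop): 0.0829016, 0.047619, 0.083682, 0.000437158, 9.04977e-05 ms; sum = 0.21473 ms.
Propagation delays (d/s per hop): 0.0107, 5.5e-05, 0.007, 6.66667, 13 ms; sum = 19.6844 ms.
End-to-end = 19.9 ms.

19.9 ms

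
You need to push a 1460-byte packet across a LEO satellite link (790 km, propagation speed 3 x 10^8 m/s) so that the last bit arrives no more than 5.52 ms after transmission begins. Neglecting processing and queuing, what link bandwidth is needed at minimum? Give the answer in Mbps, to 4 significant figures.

L = 11680 bits.
Propagation delay = 790000 / 300000000 = 2.63333 ms.
Transmission budget = 5.52 − 2.63333 = 2.88667 ms.
R ≥ L / t_tx = 11680 bits / 0.00288667 s = 4.046 Mbps.

4.046 Mbps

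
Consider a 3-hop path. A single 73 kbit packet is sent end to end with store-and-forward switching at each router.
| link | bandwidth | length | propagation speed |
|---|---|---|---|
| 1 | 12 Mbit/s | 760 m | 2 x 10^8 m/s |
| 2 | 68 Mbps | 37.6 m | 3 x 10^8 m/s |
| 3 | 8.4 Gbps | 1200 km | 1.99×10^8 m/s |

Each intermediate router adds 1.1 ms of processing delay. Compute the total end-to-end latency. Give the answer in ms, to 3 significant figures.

L = 73000 bits.
Transmission delays (L/R per hop): 6.08333, 1.07353, 0.00869048 ms; sum = 7.16555 ms.
Propagation delays (d/s per hop): 0.0038, 0.000125333, 6.03015 ms; sum = 6.03408 ms.
Processing at 2 router(s): 2 × 1.1 ms = 2.2 ms.
End-to-end = 15.4 ms.

15.4 ms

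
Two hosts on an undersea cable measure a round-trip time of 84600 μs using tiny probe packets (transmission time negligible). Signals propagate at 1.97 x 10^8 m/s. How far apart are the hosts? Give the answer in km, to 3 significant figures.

One-way propagation = RTT/2 = 42300 μs.
d = s × t = 197000000 × 0.0423 = 8330 km.

8330 km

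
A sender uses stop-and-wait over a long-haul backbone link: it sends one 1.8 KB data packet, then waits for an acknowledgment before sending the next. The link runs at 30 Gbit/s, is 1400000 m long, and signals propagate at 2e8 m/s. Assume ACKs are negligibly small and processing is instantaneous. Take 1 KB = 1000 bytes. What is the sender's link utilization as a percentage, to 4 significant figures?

t_tx = L/R = 14400/30000000000 = 4.8e-07 s.
t_prop = 1400000/200000000 = 0.007 s; RTT = 0.014 s.
Cycle = t_tx + RTT = 0.0140005 s.
Utilization = t_tx / cycle = 4.8e-07/0.0140005 = 0.003428 %.

0.003428 %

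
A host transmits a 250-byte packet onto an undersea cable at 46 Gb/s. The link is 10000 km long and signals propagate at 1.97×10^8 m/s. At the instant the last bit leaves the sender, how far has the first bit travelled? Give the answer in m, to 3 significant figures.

8.57 m

t_tx = L/R = 2000/46000000000 = 4.34783e-08 s.
Distance = s × t_tx = 197000000 × 4.34783e-08 = 8.57 m.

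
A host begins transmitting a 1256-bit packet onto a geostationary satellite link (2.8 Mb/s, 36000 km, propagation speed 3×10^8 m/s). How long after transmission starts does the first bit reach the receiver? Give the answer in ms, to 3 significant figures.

First bit experiences only propagation delay: d/s = 36000000/300000000 = 120 ms.

120 ms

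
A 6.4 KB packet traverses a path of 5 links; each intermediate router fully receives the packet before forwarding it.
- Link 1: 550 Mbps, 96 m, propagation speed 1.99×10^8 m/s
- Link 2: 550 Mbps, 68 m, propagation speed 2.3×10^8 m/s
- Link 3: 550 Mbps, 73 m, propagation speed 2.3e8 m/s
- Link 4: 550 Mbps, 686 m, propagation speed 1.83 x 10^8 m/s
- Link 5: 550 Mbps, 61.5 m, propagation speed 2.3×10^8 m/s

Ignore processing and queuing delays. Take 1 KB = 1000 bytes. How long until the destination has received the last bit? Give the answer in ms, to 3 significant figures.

L = 51200 bits.
Transmission delay per hop = L/R = 51200/550000000 = 0.0930909 ms; 5 hops → 0.465455 ms.
Propagation delays (d/s per hop): 0.000482412, 0.000295652, 0.000317391, 0.00374863, 0.000267391 ms; sum = 0.00511148 ms.
End-to-end = 0.471 ms.

0.471 ms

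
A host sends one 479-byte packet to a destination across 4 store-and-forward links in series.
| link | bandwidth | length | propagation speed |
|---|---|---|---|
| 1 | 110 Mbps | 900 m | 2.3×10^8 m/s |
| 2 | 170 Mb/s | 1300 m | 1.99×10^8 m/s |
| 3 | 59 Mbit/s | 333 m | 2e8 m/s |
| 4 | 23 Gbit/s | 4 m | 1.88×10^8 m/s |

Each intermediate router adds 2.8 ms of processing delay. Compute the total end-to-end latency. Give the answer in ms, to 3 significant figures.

8.53 ms

L = 479 × 8 = 3832 bits.
Transmission delays (L/R per hop): 0.0348364, 0.0225412, 0.0649492, 0.000166609 ms; sum = 0.122493 ms.
Propagation delays (d/s per hop): 0.00391304, 0.00653266, 0.001665, 2.12766e-05 ms; sum = 0.012132 ms.
Processing at 3 router(s): 3 × 2.8 ms = 8.4 ms.
End-to-end = 8.53 ms.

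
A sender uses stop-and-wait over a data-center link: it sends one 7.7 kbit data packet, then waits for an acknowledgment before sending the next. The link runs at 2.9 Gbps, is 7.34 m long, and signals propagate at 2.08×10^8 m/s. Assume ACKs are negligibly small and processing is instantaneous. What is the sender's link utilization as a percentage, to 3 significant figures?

97.4 %

t_tx = L/R = 7700/2900000000 = 2.65517e-06 s.
t_prop = 7.34/208000000 = 3.52885e-08 s; RTT = 7.05769e-08 s.
Cycle = t_tx + RTT = 2.72575e-06 s.
Utilization = t_tx / cycle = 2.65517e-06/2.72575e-06 = 97.4 %.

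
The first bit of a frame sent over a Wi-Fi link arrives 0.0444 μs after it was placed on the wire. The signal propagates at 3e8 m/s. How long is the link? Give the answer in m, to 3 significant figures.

d = s × t_prop = 300000000 × 4.44e-08 = 13.3 m.

13.3 m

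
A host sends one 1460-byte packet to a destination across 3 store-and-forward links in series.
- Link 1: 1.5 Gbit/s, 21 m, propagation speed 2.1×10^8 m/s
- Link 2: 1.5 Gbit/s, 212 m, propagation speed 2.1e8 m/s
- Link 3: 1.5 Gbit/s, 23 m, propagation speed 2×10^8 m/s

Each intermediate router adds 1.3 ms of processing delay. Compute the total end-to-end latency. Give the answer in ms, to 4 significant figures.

L = 1460 × 8 = 11680 bits.
Transmission delay per hop = L/R = 11680/1500000000 = 0.00778667 ms; 3 hops → 0.02336 ms.
Propagation delays (d/s per hop): 0.0001, 0.00100952, 0.000115 ms; sum = 0.00122452 ms.
Processing at 2 router(s): 2 × 1.3 ms = 2.6 ms.
End-to-end = 2.625 ms.

2.625 ms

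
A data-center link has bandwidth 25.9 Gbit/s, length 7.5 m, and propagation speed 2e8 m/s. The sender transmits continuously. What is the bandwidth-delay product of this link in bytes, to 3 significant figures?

121 bytes

Propagation delay = 7.5 / 200000000 = 3.75e-08 s.
BDP = R × t_prop = 25900000000 × 3.75e-08 = 971.25 bits.
In bytes: 971.25/8 = 121 bytes.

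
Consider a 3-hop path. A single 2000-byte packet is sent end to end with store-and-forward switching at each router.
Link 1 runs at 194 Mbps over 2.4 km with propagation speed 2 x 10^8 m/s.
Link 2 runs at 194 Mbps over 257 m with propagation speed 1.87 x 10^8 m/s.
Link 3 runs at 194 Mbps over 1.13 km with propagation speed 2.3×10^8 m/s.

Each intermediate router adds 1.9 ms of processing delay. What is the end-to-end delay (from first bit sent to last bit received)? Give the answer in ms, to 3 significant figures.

L = 2000 × 8 = 16000 bits.
Transmission delay per hop = L/R = 16000/194000000 = 0.0824742 ms; 3 hops → 0.247423 ms.
Propagation delays (d/s per hop): 0.012, 0.00137433, 0.00491304 ms; sum = 0.0182874 ms.
Processing at 2 router(s): 2 × 1.9 ms = 3.8 ms.
End-to-end = 4.07 ms.

4.07 ms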